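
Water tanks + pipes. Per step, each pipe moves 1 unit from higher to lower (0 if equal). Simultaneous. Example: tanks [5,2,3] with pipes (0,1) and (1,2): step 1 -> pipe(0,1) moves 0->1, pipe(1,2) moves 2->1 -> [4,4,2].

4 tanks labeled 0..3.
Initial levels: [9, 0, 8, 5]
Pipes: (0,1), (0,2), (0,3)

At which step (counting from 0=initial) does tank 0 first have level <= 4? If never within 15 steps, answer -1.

Step 1: flows [0->1,0->2,0->3] -> levels [6 1 9 6]
Step 2: flows [0->1,2->0,0=3] -> levels [6 2 8 6]
Step 3: flows [0->1,2->0,0=3] -> levels [6 3 7 6]
Step 4: flows [0->1,2->0,0=3] -> levels [6 4 6 6]
Step 5: flows [0->1,0=2,0=3] -> levels [5 5 6 6]
Step 6: flows [0=1,2->0,3->0] -> levels [7 5 5 5]
Step 7: flows [0->1,0->2,0->3] -> levels [4 6 6 6]
Tank 0 first reaches <=4 at step 7

Answer: 7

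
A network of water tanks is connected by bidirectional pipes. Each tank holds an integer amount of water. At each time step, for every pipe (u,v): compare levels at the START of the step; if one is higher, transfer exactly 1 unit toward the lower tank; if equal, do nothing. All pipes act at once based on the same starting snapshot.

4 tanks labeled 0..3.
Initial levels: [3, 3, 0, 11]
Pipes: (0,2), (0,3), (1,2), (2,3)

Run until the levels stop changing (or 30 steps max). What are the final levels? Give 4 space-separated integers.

Step 1: flows [0->2,3->0,1->2,3->2] -> levels [3 2 3 9]
Step 2: flows [0=2,3->0,2->1,3->2] -> levels [4 3 3 7]
Step 3: flows [0->2,3->0,1=2,3->2] -> levels [4 3 5 5]
Step 4: flows [2->0,3->0,2->1,2=3] -> levels [6 4 3 4]
Step 5: flows [0->2,0->3,1->2,3->2] -> levels [4 3 6 4]
Step 6: flows [2->0,0=3,2->1,2->3] -> levels [5 4 3 5]
Step 7: flows [0->2,0=3,1->2,3->2] -> levels [4 3 6 4]
  -> period-2 cycle: step 7 state = step 5 state; never stabilizes
  -> state at step 30: (30-5) mod 2 = 1, same as step 6 -> [5 4 3 5]

Answer: 5 4 3 5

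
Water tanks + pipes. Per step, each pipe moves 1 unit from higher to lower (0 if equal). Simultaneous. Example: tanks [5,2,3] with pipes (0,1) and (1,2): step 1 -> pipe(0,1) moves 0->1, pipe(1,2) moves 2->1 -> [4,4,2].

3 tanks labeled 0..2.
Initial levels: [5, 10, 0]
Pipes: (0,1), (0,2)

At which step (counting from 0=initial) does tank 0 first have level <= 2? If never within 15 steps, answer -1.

Step 1: flows [1->0,0->2] -> levels [5 9 1]
Step 2: flows [1->0,0->2] -> levels [5 8 2]
Step 3: flows [1->0,0->2] -> levels [5 7 3]
Step 4: flows [1->0,0->2] -> levels [5 6 4]
Step 5: flows [1->0,0->2] -> levels [5 5 5]
Step 6: flows [0=1,0=2] -> levels [5 5 5]
  -> stable; tank 0 stays at 5 > 2
Tank 0 never reaches <=2 within 15 steps

Answer: -1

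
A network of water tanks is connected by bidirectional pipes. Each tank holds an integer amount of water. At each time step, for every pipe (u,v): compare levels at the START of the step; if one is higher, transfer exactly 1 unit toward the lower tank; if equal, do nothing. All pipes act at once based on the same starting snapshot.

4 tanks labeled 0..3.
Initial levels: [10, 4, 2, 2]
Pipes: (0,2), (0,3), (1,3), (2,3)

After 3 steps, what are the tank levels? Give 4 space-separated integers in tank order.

Answer: 4 3 5 6

Derivation:
Step 1: flows [0->2,0->3,1->3,2=3] -> levels [8 3 3 4]
Step 2: flows [0->2,0->3,3->1,3->2] -> levels [6 4 5 3]
Step 3: flows [0->2,0->3,1->3,2->3] -> levels [4 3 5 6]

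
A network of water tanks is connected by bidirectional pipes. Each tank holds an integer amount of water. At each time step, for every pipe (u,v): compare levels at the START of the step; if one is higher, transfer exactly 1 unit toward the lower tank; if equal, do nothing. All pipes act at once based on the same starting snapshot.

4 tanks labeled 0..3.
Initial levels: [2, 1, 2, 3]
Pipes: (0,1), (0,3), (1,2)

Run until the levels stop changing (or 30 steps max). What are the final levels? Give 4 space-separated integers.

Answer: 3 1 2 2

Derivation:
Step 1: flows [0->1,3->0,2->1] -> levels [2 3 1 2]
Step 2: flows [1->0,0=3,1->2] -> levels [3 1 2 2]
Step 3: flows [0->1,0->3,2->1] -> levels [1 3 1 3]
Step 4: flows [1->0,3->0,1->2] -> levels [3 1 2 2]
  -> period-2 cycle: step 4 state = step 2 state; never stabilizes
  -> state at step 30: (30-2) mod 2 = 0, same as step 2 -> [3 1 2 2]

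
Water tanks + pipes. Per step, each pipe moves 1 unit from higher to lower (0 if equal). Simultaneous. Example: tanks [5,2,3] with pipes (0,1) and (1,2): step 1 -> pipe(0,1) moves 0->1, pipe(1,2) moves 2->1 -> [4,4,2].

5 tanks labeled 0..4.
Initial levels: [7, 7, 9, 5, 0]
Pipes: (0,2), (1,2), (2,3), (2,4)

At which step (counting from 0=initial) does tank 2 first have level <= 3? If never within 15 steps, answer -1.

Step 1: flows [2->0,2->1,2->3,2->4] -> levels [8 8 5 6 1]
Step 2: flows [0->2,1->2,3->2,2->4] -> levels [7 7 7 5 2]
Step 3: flows [0=2,1=2,2->3,2->4] -> levels [7 7 5 6 3]
Step 4: flows [0->2,1->2,3->2,2->4] -> levels [6 6 7 5 4]
Step 5: flows [2->0,2->1,2->3,2->4] -> levels [7 7 3 6 5]
Tank 2 first reaches <=3 at step 5

Answer: 5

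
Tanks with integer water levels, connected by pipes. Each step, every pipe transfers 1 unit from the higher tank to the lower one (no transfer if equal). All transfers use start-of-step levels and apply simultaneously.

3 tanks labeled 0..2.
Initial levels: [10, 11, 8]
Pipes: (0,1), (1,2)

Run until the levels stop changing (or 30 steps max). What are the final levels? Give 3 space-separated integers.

Answer: 9 11 9

Derivation:
Step 1: flows [1->0,1->2] -> levels [11 9 9]
Step 2: flows [0->1,1=2] -> levels [10 10 9]
Step 3: flows [0=1,1->2] -> levels [10 9 10]
Step 4: flows [0->1,2->1] -> levels [9 11 9]
Step 5: flows [1->0,1->2] -> levels [10 9 10]
  -> period-2 cycle: step 5 state = step 3 state; never stabilizes
  -> state at step 30: (30-3) mod 2 = 1, same as step 4 -> [9 11 9]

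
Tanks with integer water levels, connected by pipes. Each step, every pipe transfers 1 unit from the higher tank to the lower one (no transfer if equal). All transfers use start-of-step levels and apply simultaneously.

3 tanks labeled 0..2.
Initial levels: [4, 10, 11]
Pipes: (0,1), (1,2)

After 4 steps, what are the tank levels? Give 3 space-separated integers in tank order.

Answer: 8 8 9

Derivation:
Step 1: flows [1->0,2->1] -> levels [5 10 10]
Step 2: flows [1->0,1=2] -> levels [6 9 10]
Step 3: flows [1->0,2->1] -> levels [7 9 9]
Step 4: flows [1->0,1=2] -> levels [8 8 9]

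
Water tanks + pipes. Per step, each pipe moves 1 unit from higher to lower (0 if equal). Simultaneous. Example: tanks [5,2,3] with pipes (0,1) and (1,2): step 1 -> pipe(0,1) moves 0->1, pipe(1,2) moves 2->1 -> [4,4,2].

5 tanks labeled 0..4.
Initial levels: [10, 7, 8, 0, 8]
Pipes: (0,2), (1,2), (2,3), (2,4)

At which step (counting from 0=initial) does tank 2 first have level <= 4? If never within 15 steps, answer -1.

Answer: -1

Derivation:
Step 1: flows [0->2,2->1,2->3,2=4] -> levels [9 8 7 1 8]
Step 2: flows [0->2,1->2,2->3,4->2] -> levels [8 7 9 2 7]
Step 3: flows [2->0,2->1,2->3,2->4] -> levels [9 8 5 3 8]
Step 4: flows [0->2,1->2,2->3,4->2] -> levels [8 7 7 4 7]
Step 5: flows [0->2,1=2,2->3,2=4] -> levels [7 7 7 5 7]
Step 6: flows [0=2,1=2,2->3,2=4] -> levels [7 7 6 6 7]
Step 7: flows [0->2,1->2,2=3,4->2] -> levels [6 6 9 6 6]
Step 8: flows [2->0,2->1,2->3,2->4] -> levels [7 7 5 7 7]
Step 9: flows [0->2,1->2,3->2,4->2] -> levels [6 6 9 6 6]
  -> period-2 cycle (repeats step 7); tank 2 never drops to <=4
Tank 2 never reaches <=4 within 15 steps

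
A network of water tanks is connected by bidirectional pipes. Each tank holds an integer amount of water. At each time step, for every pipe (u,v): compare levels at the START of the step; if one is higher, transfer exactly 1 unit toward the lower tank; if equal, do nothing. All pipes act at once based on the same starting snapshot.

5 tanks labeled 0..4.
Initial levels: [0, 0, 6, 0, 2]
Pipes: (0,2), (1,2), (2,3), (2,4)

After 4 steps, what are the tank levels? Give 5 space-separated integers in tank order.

Step 1: flows [2->0,2->1,2->3,2->4] -> levels [1 1 2 1 3]
Step 2: flows [2->0,2->1,2->3,4->2] -> levels [2 2 0 2 2]
Step 3: flows [0->2,1->2,3->2,4->2] -> levels [1 1 4 1 1]
Step 4: flows [2->0,2->1,2->3,2->4] -> levels [2 2 0 2 2]

Answer: 2 2 0 2 2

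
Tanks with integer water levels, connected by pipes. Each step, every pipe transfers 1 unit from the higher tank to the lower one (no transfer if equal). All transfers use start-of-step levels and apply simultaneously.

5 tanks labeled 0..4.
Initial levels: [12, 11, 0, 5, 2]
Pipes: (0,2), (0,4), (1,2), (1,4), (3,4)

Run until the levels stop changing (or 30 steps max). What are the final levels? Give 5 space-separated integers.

Answer: 7 7 5 7 4

Derivation:
Step 1: flows [0->2,0->4,1->2,1->4,3->4] -> levels [10 9 2 4 5]
Step 2: flows [0->2,0->4,1->2,1->4,4->3] -> levels [8 7 4 5 6]
Step 3: flows [0->2,0->4,1->2,1->4,4->3] -> levels [6 5 6 6 7]
Step 4: flows [0=2,4->0,2->1,4->1,4->3] -> levels [7 7 5 7 4]
Step 5: flows [0->2,0->4,1->2,1->4,3->4] -> levels [5 5 7 6 7]
Step 6: flows [2->0,4->0,2->1,4->1,4->3] -> levels [7 7 5 7 4]
  -> period-2 cycle: step 6 state = step 4 state; never stabilizes
  -> state at step 30: (30-4) mod 2 = 0, same as step 4 -> [7 7 5 7 4]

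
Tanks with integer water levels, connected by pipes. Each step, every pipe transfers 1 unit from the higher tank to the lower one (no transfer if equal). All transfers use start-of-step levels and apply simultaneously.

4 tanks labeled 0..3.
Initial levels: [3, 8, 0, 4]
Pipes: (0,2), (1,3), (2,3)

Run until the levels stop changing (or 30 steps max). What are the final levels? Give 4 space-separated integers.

Step 1: flows [0->2,1->3,3->2] -> levels [2 7 2 4]
Step 2: flows [0=2,1->3,3->2] -> levels [2 6 3 4]
Step 3: flows [2->0,1->3,3->2] -> levels [3 5 3 4]
Step 4: flows [0=2,1->3,3->2] -> levels [3 4 4 4]
Step 5: flows [2->0,1=3,2=3] -> levels [4 4 3 4]
Step 6: flows [0->2,1=3,3->2] -> levels [3 4 5 3]
Step 7: flows [2->0,1->3,2->3] -> levels [4 3 3 5]
Step 8: flows [0->2,3->1,3->2] -> levels [3 4 5 3]
  -> period-2 cycle: step 8 state = step 6 state; never stabilizes
  -> state at step 30: (30-6) mod 2 = 0, same as step 6 -> [3 4 5 3]

Answer: 3 4 5 3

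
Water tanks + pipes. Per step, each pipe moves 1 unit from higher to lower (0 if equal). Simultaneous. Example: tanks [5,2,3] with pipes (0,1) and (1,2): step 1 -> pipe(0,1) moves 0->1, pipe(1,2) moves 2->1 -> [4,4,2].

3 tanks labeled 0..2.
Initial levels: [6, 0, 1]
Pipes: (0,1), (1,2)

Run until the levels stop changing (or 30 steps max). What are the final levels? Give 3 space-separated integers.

Step 1: flows [0->1,2->1] -> levels [5 2 0]
Step 2: flows [0->1,1->2] -> levels [4 2 1]
Step 3: flows [0->1,1->2] -> levels [3 2 2]
Step 4: flows [0->1,1=2] -> levels [2 3 2]
Step 5: flows [1->0,1->2] -> levels [3 1 3]
Step 6: flows [0->1,2->1] -> levels [2 3 2]
  -> period-2 cycle: step 6 state = step 4 state; never stabilizes
  -> state at step 30: (30-4) mod 2 = 0, same as step 4 -> [2 3 2]

Answer: 2 3 2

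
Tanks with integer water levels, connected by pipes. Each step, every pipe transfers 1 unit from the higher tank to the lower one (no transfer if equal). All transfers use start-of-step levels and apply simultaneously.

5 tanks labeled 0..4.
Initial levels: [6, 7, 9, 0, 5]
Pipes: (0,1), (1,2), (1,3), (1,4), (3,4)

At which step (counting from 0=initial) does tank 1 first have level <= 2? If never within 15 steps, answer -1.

Answer: -1

Derivation:
Step 1: flows [1->0,2->1,1->3,1->4,4->3] -> levels [7 5 8 2 5]
Step 2: flows [0->1,2->1,1->3,1=4,4->3] -> levels [6 6 7 4 4]
Step 3: flows [0=1,2->1,1->3,1->4,3=4] -> levels [6 5 6 5 5]
Step 4: flows [0->1,2->1,1=3,1=4,3=4] -> levels [5 7 5 5 5]
Step 5: flows [1->0,1->2,1->3,1->4,3=4] -> levels [6 3 6 6 6]
Step 6: flows [0->1,2->1,3->1,4->1,3=4] -> levels [5 7 5 5 5]
  -> period-2 cycle (repeats step 4); tank 1 never drops to <=2
Tank 1 never reaches <=2 within 15 steps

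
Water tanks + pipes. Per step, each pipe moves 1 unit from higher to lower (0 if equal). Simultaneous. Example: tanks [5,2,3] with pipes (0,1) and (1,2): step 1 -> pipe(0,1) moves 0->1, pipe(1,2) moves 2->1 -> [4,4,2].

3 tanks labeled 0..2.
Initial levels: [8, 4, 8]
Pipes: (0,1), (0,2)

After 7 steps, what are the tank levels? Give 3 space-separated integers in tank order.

Step 1: flows [0->1,0=2] -> levels [7 5 8]
Step 2: flows [0->1,2->0] -> levels [7 6 7]
Step 3: flows [0->1,0=2] -> levels [6 7 7]
Step 4: flows [1->0,2->0] -> levels [8 6 6]
Step 5: flows [0->1,0->2] -> levels [6 7 7]
  -> period-2 cycle: step 5 state = step 3 state
  -> state at step 7: (7-3) mod 2 = 0, same as step 3 -> [6 7 7]

Answer: 6 7 7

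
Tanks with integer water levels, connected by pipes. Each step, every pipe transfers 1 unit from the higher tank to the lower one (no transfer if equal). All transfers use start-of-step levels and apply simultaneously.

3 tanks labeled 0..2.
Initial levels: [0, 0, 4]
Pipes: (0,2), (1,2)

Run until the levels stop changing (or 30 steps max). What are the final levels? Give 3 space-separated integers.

Answer: 2 2 0

Derivation:
Step 1: flows [2->0,2->1] -> levels [1 1 2]
Step 2: flows [2->0,2->1] -> levels [2 2 0]
Step 3: flows [0->2,1->2] -> levels [1 1 2]
  -> period-2 cycle: step 3 state = step 1 state; never stabilizes
  -> state at step 30: (30-1) mod 2 = 1, same as step 2 -> [2 2 0]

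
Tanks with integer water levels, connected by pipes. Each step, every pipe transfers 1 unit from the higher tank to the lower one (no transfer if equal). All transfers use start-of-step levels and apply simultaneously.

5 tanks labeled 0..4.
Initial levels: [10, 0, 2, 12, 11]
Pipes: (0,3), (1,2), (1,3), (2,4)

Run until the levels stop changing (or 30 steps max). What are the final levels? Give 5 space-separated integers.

Step 1: flows [3->0,2->1,3->1,4->2] -> levels [11 2 2 10 10]
Step 2: flows [0->3,1=2,3->1,4->2] -> levels [10 3 3 10 9]
Step 3: flows [0=3,1=2,3->1,4->2] -> levels [10 4 4 9 8]
Step 4: flows [0->3,1=2,3->1,4->2] -> levels [9 5 5 9 7]
Step 5: flows [0=3,1=2,3->1,4->2] -> levels [9 6 6 8 6]
Step 6: flows [0->3,1=2,3->1,2=4] -> levels [8 7 6 8 6]
Step 7: flows [0=3,1->2,3->1,2=4] -> levels [8 7 7 7 6]
Step 8: flows [0->3,1=2,1=3,2->4] -> levels [7 7 6 8 7]
Step 9: flows [3->0,1->2,3->1,4->2] -> levels [8 7 8 6 6]
Step 10: flows [0->3,2->1,1->3,2->4] -> levels [7 7 6 8 7]
  -> period-2 cycle: step 10 state = step 8 state; never stabilizes
  -> state at step 30: (30-8) mod 2 = 0, same as step 8 -> [7 7 6 8 7]

Answer: 7 7 6 8 7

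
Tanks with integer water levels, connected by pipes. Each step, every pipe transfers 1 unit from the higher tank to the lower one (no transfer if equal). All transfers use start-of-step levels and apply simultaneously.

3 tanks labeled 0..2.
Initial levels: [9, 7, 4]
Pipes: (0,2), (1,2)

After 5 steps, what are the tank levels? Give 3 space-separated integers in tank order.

Step 1: flows [0->2,1->2] -> levels [8 6 6]
Step 2: flows [0->2,1=2] -> levels [7 6 7]
Step 3: flows [0=2,2->1] -> levels [7 7 6]
Step 4: flows [0->2,1->2] -> levels [6 6 8]
Step 5: flows [2->0,2->1] -> levels [7 7 6]

Answer: 7 7 6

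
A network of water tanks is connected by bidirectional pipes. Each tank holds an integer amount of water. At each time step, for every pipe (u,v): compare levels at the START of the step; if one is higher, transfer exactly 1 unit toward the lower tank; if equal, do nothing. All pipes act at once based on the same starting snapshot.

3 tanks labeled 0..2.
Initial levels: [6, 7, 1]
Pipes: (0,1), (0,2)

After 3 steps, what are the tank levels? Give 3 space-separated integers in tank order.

Answer: 5 5 4

Derivation:
Step 1: flows [1->0,0->2] -> levels [6 6 2]
Step 2: flows [0=1,0->2] -> levels [5 6 3]
Step 3: flows [1->0,0->2] -> levels [5 5 4]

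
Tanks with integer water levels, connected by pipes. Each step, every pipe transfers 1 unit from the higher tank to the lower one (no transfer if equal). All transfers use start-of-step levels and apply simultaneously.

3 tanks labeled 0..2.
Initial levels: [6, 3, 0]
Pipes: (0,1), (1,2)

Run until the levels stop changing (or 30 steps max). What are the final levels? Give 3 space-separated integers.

Answer: 3 3 3

Derivation:
Step 1: flows [0->1,1->2] -> levels [5 3 1]
Step 2: flows [0->1,1->2] -> levels [4 3 2]
Step 3: flows [0->1,1->2] -> levels [3 3 3]
Step 4: flows [0=1,1=2] -> levels [3 3 3]
  -> stable (no change)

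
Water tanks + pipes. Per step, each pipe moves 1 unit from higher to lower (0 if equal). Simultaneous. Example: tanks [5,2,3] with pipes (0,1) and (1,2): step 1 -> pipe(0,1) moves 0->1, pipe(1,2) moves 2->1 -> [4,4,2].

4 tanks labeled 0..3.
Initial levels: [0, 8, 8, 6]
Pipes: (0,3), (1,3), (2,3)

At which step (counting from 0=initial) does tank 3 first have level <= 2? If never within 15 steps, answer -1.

Answer: -1

Derivation:
Step 1: flows [3->0,1->3,2->3] -> levels [1 7 7 7]
Step 2: flows [3->0,1=3,2=3] -> levels [2 7 7 6]
Step 3: flows [3->0,1->3,2->3] -> levels [3 6 6 7]
Step 4: flows [3->0,3->1,3->2] -> levels [4 7 7 4]
Step 5: flows [0=3,1->3,2->3] -> levels [4 6 6 6]
Step 6: flows [3->0,1=3,2=3] -> levels [5 6 6 5]
Step 7: flows [0=3,1->3,2->3] -> levels [5 5 5 7]
Step 8: flows [3->0,3->1,3->2] -> levels [6 6 6 4]
Step 9: flows [0->3,1->3,2->3] -> levels [5 5 5 7]
  -> period-2 cycle (repeats step 7); tank 3 never drops to <=2
Tank 3 never reaches <=2 within 15 steps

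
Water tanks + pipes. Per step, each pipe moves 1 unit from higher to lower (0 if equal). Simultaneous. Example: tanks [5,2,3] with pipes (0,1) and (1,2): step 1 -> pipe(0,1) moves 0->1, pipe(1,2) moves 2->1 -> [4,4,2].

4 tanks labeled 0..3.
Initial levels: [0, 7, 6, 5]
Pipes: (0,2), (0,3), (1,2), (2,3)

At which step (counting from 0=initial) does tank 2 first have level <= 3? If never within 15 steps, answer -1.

Step 1: flows [2->0,3->0,1->2,2->3] -> levels [2 6 5 5]
Step 2: flows [2->0,3->0,1->2,2=3] -> levels [4 5 5 4]
Step 3: flows [2->0,0=3,1=2,2->3] -> levels [5 5 3 5]
Tank 2 first reaches <=3 at step 3

Answer: 3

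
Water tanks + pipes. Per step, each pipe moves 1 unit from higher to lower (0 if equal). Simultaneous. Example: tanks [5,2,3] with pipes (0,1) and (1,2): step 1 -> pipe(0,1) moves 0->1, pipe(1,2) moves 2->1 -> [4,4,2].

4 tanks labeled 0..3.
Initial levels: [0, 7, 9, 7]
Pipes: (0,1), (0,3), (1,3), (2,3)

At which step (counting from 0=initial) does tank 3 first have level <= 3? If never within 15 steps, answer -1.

Step 1: flows [1->0,3->0,1=3,2->3] -> levels [2 6 8 7]
Step 2: flows [1->0,3->0,3->1,2->3] -> levels [4 6 7 6]
Step 3: flows [1->0,3->0,1=3,2->3] -> levels [6 5 6 6]
Step 4: flows [0->1,0=3,3->1,2=3] -> levels [5 7 6 5]
Step 5: flows [1->0,0=3,1->3,2->3] -> levels [6 5 5 7]
Step 6: flows [0->1,3->0,3->1,3->2] -> levels [6 7 6 4]
Step 7: flows [1->0,0->3,1->3,2->3] -> levels [6 5 5 7]
  -> period-2 cycle (repeats step 5); tank 3 never drops to <=3
Tank 3 never reaches <=3 within 15 steps

Answer: -1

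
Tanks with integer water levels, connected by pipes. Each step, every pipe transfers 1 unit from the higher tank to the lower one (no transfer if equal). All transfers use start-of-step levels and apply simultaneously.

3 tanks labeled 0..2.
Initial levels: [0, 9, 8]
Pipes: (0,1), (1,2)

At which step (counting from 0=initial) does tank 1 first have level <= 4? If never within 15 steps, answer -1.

Step 1: flows [1->0,1->2] -> levels [1 7 9]
Step 2: flows [1->0,2->1] -> levels [2 7 8]
Step 3: flows [1->0,2->1] -> levels [3 7 7]
Step 4: flows [1->0,1=2] -> levels [4 6 7]
Step 5: flows [1->0,2->1] -> levels [5 6 6]
Step 6: flows [1->0,1=2] -> levels [6 5 6]
Step 7: flows [0->1,2->1] -> levels [5 7 5]
Step 8: flows [1->0,1->2] -> levels [6 5 6]
  -> period-2 cycle (repeats step 6); tank 1 never drops to <=4
Tank 1 never reaches <=4 within 15 steps

Answer: -1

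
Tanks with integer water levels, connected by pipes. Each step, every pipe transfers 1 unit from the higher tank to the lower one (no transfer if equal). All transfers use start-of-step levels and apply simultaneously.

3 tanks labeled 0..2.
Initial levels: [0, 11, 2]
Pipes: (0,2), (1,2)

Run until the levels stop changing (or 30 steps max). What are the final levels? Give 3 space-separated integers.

Step 1: flows [2->0,1->2] -> levels [1 10 2]
Step 2: flows [2->0,1->2] -> levels [2 9 2]
Step 3: flows [0=2,1->2] -> levels [2 8 3]
Step 4: flows [2->0,1->2] -> levels [3 7 3]
Step 5: flows [0=2,1->2] -> levels [3 6 4]
Step 6: flows [2->0,1->2] -> levels [4 5 4]
Step 7: flows [0=2,1->2] -> levels [4 4 5]
Step 8: flows [2->0,2->1] -> levels [5 5 3]
Step 9: flows [0->2,1->2] -> levels [4 4 5]
  -> period-2 cycle: step 9 state = step 7 state; never stabilizes
  -> state at step 30: (30-7) mod 2 = 1, same as step 8 -> [5 5 3]

Answer: 5 5 3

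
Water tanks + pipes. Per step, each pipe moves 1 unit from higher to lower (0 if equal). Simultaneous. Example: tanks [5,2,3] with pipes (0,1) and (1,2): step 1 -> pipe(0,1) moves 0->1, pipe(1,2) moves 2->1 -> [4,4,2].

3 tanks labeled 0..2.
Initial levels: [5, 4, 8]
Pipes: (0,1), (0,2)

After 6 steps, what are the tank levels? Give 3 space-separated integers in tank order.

Answer: 7 5 5

Derivation:
Step 1: flows [0->1,2->0] -> levels [5 5 7]
Step 2: flows [0=1,2->0] -> levels [6 5 6]
Step 3: flows [0->1,0=2] -> levels [5 6 6]
Step 4: flows [1->0,2->0] -> levels [7 5 5]
Step 5: flows [0->1,0->2] -> levels [5 6 6]
  -> period-2 cycle: step 5 state = step 3 state
  -> state at step 6: (6-3) mod 2 = 1, same as step 4 -> [7 5 5]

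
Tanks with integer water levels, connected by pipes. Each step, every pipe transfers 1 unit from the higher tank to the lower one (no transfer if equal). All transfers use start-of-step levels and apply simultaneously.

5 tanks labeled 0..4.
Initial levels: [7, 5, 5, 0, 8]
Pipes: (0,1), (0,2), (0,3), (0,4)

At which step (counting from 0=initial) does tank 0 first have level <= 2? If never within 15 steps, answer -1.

Answer: -1

Derivation:
Step 1: flows [0->1,0->2,0->3,4->0] -> levels [5 6 6 1 7]
Step 2: flows [1->0,2->0,0->3,4->0] -> levels [7 5 5 2 6]
Step 3: flows [0->1,0->2,0->3,0->4] -> levels [3 6 6 3 7]
Step 4: flows [1->0,2->0,0=3,4->0] -> levels [6 5 5 3 6]
Step 5: flows [0->1,0->2,0->3,0=4] -> levels [3 6 6 4 6]
Step 6: flows [1->0,2->0,3->0,4->0] -> levels [7 5 5 3 5]
Step 7: flows [0->1,0->2,0->3,0->4] -> levels [3 6 6 4 6]
  -> period-2 cycle (repeats step 5); tank 0 never drops to <=2
Tank 0 never reaches <=2 within 15 steps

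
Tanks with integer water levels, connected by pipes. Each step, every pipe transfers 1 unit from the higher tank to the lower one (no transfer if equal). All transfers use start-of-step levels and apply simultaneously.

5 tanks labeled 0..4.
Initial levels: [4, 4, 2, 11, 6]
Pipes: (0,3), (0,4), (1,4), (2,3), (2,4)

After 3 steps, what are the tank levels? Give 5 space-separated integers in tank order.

Answer: 7 5 6 5 4

Derivation:
Step 1: flows [3->0,4->0,4->1,3->2,4->2] -> levels [6 5 4 9 3]
Step 2: flows [3->0,0->4,1->4,3->2,2->4] -> levels [6 4 4 7 6]
Step 3: flows [3->0,0=4,4->1,3->2,4->2] -> levels [7 5 6 5 4]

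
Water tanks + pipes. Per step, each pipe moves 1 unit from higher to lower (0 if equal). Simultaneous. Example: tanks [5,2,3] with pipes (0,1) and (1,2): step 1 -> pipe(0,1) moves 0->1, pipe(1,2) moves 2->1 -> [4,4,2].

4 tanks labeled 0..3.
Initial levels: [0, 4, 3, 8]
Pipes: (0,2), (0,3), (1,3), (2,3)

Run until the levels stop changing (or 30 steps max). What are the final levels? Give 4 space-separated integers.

Answer: 4 5 4 2

Derivation:
Step 1: flows [2->0,3->0,3->1,3->2] -> levels [2 5 3 5]
Step 2: flows [2->0,3->0,1=3,3->2] -> levels [4 5 3 3]
Step 3: flows [0->2,0->3,1->3,2=3] -> levels [2 4 4 5]
Step 4: flows [2->0,3->0,3->1,3->2] -> levels [4 5 4 2]
Step 5: flows [0=2,0->3,1->3,2->3] -> levels [3 4 3 5]
Step 6: flows [0=2,3->0,3->1,3->2] -> levels [4 5 4 2]
  -> period-2 cycle: step 6 state = step 4 state; never stabilizes
  -> state at step 30: (30-4) mod 2 = 0, same as step 4 -> [4 5 4 2]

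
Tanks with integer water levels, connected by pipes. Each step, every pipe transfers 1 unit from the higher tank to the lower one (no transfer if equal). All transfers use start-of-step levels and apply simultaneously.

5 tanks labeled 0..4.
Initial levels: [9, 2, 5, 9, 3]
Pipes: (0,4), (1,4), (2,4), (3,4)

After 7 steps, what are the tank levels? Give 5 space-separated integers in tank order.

Answer: 5 5 5 5 8

Derivation:
Step 1: flows [0->4,4->1,2->4,3->4] -> levels [8 3 4 8 5]
Step 2: flows [0->4,4->1,4->2,3->4] -> levels [7 4 5 7 5]
Step 3: flows [0->4,4->1,2=4,3->4] -> levels [6 5 5 6 6]
Step 4: flows [0=4,4->1,4->2,3=4] -> levels [6 6 6 6 4]
Step 5: flows [0->4,1->4,2->4,3->4] -> levels [5 5 5 5 8]
Step 6: flows [4->0,4->1,4->2,4->3] -> levels [6 6 6 6 4]
  -> period-2 cycle: step 6 state = step 4 state
  -> state at step 7: (7-4) mod 2 = 1, same as step 5 -> [5 5 5 5 8]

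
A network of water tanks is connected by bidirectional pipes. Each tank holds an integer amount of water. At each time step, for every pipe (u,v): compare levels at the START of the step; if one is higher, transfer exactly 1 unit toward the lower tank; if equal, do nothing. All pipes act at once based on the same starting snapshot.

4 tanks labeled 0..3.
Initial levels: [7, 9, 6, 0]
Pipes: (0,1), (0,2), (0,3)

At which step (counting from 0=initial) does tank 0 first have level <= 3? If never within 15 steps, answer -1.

Answer: -1

Derivation:
Step 1: flows [1->0,0->2,0->3] -> levels [6 8 7 1]
Step 2: flows [1->0,2->0,0->3] -> levels [7 7 6 2]
Step 3: flows [0=1,0->2,0->3] -> levels [5 7 7 3]
Step 4: flows [1->0,2->0,0->3] -> levels [6 6 6 4]
Step 5: flows [0=1,0=2,0->3] -> levels [5 6 6 5]
Step 6: flows [1->0,2->0,0=3] -> levels [7 5 5 5]
Step 7: flows [0->1,0->2,0->3] -> levels [4 6 6 6]
Step 8: flows [1->0,2->0,3->0] -> levels [7 5 5 5]
  -> period-2 cycle (repeats step 6); tank 0 never drops to <=3
Tank 0 never reaches <=3 within 15 steps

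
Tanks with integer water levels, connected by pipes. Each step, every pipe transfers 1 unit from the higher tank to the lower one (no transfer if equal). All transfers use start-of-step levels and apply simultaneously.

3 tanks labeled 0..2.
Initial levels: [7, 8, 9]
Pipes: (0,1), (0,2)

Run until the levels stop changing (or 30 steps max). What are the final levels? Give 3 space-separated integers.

Answer: 7 8 9

Derivation:
Step 1: flows [1->0,2->0] -> levels [9 7 8]
Step 2: flows [0->1,0->2] -> levels [7 8 9]
  -> period-2 cycle: step 2 state = step 0 state; never stabilizes
  -> state at step 30: (30-0) mod 2 = 0, same as step 0 -> [7 8 9]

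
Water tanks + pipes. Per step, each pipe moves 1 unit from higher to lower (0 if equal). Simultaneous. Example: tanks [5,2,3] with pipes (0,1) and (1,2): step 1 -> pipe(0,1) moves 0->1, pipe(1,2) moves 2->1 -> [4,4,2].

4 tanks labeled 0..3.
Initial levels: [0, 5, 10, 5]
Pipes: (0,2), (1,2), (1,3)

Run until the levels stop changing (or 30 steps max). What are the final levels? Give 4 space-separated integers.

Step 1: flows [2->0,2->1,1=3] -> levels [1 6 8 5]
Step 2: flows [2->0,2->1,1->3] -> levels [2 6 6 6]
Step 3: flows [2->0,1=2,1=3] -> levels [3 6 5 6]
Step 4: flows [2->0,1->2,1=3] -> levels [4 5 5 6]
Step 5: flows [2->0,1=2,3->1] -> levels [5 6 4 5]
Step 6: flows [0->2,1->2,1->3] -> levels [4 4 6 6]
Step 7: flows [2->0,2->1,3->1] -> levels [5 6 4 5]
  -> period-2 cycle: step 7 state = step 5 state; never stabilizes
  -> state at step 30: (30-5) mod 2 = 1, same as step 6 -> [4 4 6 6]

Answer: 4 4 6 6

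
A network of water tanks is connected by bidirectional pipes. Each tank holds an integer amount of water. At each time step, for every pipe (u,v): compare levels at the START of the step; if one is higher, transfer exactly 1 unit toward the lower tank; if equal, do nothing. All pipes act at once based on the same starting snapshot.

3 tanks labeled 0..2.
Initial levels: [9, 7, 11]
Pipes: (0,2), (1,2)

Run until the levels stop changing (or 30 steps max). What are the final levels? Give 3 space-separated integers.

Step 1: flows [2->0,2->1] -> levels [10 8 9]
Step 2: flows [0->2,2->1] -> levels [9 9 9]
Step 3: flows [0=2,1=2] -> levels [9 9 9]
  -> stable (no change)

Answer: 9 9 9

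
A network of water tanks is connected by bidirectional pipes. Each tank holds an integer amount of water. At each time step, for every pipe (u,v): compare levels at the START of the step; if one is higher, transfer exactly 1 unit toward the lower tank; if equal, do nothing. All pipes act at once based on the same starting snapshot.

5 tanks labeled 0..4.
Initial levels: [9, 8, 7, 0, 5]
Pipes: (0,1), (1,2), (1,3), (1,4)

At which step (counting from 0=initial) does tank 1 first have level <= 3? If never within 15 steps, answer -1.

Answer: 5

Derivation:
Step 1: flows [0->1,1->2,1->3,1->4] -> levels [8 6 8 1 6]
Step 2: flows [0->1,2->1,1->3,1=4] -> levels [7 7 7 2 6]
Step 3: flows [0=1,1=2,1->3,1->4] -> levels [7 5 7 3 7]
Step 4: flows [0->1,2->1,1->3,4->1] -> levels [6 7 6 4 6]
Step 5: flows [1->0,1->2,1->3,1->4] -> levels [7 3 7 5 7]
Tank 1 first reaches <=3 at step 5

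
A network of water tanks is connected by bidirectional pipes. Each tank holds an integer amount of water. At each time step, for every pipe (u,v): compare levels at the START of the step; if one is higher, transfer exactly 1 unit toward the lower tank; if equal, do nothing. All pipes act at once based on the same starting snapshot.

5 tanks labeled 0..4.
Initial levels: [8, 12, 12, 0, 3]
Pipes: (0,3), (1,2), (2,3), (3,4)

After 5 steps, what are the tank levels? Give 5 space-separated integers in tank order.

Step 1: flows [0->3,1=2,2->3,4->3] -> levels [7 12 11 3 2]
Step 2: flows [0->3,1->2,2->3,3->4] -> levels [6 11 11 4 3]
Step 3: flows [0->3,1=2,2->3,3->4] -> levels [5 11 10 5 4]
Step 4: flows [0=3,1->2,2->3,3->4] -> levels [5 10 10 5 5]
Step 5: flows [0=3,1=2,2->3,3=4] -> levels [5 10 9 6 5]

Answer: 5 10 9 6 5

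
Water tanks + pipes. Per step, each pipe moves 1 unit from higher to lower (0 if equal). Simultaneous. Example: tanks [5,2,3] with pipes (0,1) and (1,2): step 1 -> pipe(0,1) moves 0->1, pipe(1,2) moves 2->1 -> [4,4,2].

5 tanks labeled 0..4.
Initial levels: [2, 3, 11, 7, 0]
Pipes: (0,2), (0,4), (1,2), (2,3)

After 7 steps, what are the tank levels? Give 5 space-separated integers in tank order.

Step 1: flows [2->0,0->4,2->1,2->3] -> levels [2 4 8 8 1]
Step 2: flows [2->0,0->4,2->1,2=3] -> levels [2 5 6 8 2]
Step 3: flows [2->0,0=4,2->1,3->2] -> levels [3 6 5 7 2]
Step 4: flows [2->0,0->4,1->2,3->2] -> levels [3 5 6 6 3]
Step 5: flows [2->0,0=4,2->1,2=3] -> levels [4 6 4 6 3]
Step 6: flows [0=2,0->4,1->2,3->2] -> levels [3 5 6 5 4]
Step 7: flows [2->0,4->0,2->1,2->3] -> levels [5 6 3 6 3]

Answer: 5 6 3 6 3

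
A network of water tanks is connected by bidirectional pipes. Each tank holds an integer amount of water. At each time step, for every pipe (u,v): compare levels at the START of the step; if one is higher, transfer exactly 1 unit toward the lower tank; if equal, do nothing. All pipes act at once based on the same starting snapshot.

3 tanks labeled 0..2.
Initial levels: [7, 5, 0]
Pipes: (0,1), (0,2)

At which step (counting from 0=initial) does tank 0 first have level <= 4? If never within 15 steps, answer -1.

Step 1: flows [0->1,0->2] -> levels [5 6 1]
Step 2: flows [1->0,0->2] -> levels [5 5 2]
Step 3: flows [0=1,0->2] -> levels [4 5 3]
Tank 0 first reaches <=4 at step 3

Answer: 3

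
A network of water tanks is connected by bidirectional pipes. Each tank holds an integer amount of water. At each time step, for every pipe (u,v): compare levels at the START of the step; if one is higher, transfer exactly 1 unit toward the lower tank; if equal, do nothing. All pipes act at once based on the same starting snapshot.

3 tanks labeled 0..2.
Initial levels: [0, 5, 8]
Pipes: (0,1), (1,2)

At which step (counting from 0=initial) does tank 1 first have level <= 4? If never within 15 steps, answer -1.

Answer: 4

Derivation:
Step 1: flows [1->0,2->1] -> levels [1 5 7]
Step 2: flows [1->0,2->1] -> levels [2 5 6]
Step 3: flows [1->0,2->1] -> levels [3 5 5]
Step 4: flows [1->0,1=2] -> levels [4 4 5]
Tank 1 first reaches <=4 at step 4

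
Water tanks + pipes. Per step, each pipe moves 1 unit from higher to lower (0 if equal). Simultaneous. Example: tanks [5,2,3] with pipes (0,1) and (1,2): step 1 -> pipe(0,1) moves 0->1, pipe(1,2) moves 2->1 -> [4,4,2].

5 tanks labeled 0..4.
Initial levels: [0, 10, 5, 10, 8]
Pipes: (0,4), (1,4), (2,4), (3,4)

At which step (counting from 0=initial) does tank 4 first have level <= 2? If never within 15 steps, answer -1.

Answer: -1

Derivation:
Step 1: flows [4->0,1->4,4->2,3->4] -> levels [1 9 6 9 8]
Step 2: flows [4->0,1->4,4->2,3->4] -> levels [2 8 7 8 8]
Step 3: flows [4->0,1=4,4->2,3=4] -> levels [3 8 8 8 6]
Step 4: flows [4->0,1->4,2->4,3->4] -> levels [4 7 7 7 8]
Step 5: flows [4->0,4->1,4->2,4->3] -> levels [5 8 8 8 4]
Step 6: flows [0->4,1->4,2->4,3->4] -> levels [4 7 7 7 8]
  -> period-2 cycle (repeats step 4); tank 4 never drops to <=2
Tank 4 never reaches <=2 within 15 steps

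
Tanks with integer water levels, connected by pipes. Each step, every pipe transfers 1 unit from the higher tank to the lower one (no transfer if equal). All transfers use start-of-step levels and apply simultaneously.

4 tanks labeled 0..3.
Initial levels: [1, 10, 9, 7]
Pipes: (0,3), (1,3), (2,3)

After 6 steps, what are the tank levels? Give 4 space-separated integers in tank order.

Answer: 5 7 7 8

Derivation:
Step 1: flows [3->0,1->3,2->3] -> levels [2 9 8 8]
Step 2: flows [3->0,1->3,2=3] -> levels [3 8 8 8]
Step 3: flows [3->0,1=3,2=3] -> levels [4 8 8 7]
Step 4: flows [3->0,1->3,2->3] -> levels [5 7 7 8]
Step 5: flows [3->0,3->1,3->2] -> levels [6 8 8 5]
Step 6: flows [0->3,1->3,2->3] -> levels [5 7 7 8]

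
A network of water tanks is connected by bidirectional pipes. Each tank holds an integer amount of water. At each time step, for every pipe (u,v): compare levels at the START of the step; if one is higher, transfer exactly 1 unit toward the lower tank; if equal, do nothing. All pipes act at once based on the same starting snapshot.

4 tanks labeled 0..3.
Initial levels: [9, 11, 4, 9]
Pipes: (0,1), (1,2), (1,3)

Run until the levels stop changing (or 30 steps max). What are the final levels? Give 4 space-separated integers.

Answer: 8 9 8 8

Derivation:
Step 1: flows [1->0,1->2,1->3] -> levels [10 8 5 10]
Step 2: flows [0->1,1->2,3->1] -> levels [9 9 6 9]
Step 3: flows [0=1,1->2,1=3] -> levels [9 8 7 9]
Step 4: flows [0->1,1->2,3->1] -> levels [8 9 8 8]
Step 5: flows [1->0,1->2,1->3] -> levels [9 6 9 9]
Step 6: flows [0->1,2->1,3->1] -> levels [8 9 8 8]
  -> period-2 cycle: step 6 state = step 4 state; never stabilizes
  -> state at step 30: (30-4) mod 2 = 0, same as step 4 -> [8 9 8 8]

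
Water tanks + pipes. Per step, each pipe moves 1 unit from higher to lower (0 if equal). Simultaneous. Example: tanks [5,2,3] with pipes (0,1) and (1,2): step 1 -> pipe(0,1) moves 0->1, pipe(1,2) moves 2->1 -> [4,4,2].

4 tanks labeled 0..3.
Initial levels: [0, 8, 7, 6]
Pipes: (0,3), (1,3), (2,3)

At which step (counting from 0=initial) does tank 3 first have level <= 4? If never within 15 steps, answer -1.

Step 1: flows [3->0,1->3,2->3] -> levels [1 7 6 7]
Step 2: flows [3->0,1=3,3->2] -> levels [2 7 7 5]
Step 3: flows [3->0,1->3,2->3] -> levels [3 6 6 6]
Step 4: flows [3->0,1=3,2=3] -> levels [4 6 6 5]
Step 5: flows [3->0,1->3,2->3] -> levels [5 5 5 6]
Step 6: flows [3->0,3->1,3->2] -> levels [6 6 6 3]
Tank 3 first reaches <=4 at step 6

Answer: 6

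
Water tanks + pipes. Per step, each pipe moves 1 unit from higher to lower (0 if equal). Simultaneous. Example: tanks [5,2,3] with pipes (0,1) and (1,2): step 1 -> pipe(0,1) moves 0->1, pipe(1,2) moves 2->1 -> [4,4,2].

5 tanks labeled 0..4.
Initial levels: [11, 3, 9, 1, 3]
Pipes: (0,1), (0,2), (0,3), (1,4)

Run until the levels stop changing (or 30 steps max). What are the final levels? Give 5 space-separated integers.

Step 1: flows [0->1,0->2,0->3,1=4] -> levels [8 4 10 2 3]
Step 2: flows [0->1,2->0,0->3,1->4] -> levels [7 4 9 3 4]
Step 3: flows [0->1,2->0,0->3,1=4] -> levels [6 5 8 4 4]
Step 4: flows [0->1,2->0,0->3,1->4] -> levels [5 5 7 5 5]
Step 5: flows [0=1,2->0,0=3,1=4] -> levels [6 5 6 5 5]
Step 6: flows [0->1,0=2,0->3,1=4] -> levels [4 6 6 6 5]
Step 7: flows [1->0,2->0,3->0,1->4] -> levels [7 4 5 5 6]
Step 8: flows [0->1,0->2,0->3,4->1] -> levels [4 6 6 6 5]
  -> period-2 cycle: step 8 state = step 6 state; never stabilizes
  -> state at step 30: (30-6) mod 2 = 0, same as step 6 -> [4 6 6 6 5]

Answer: 4 6 6 6 5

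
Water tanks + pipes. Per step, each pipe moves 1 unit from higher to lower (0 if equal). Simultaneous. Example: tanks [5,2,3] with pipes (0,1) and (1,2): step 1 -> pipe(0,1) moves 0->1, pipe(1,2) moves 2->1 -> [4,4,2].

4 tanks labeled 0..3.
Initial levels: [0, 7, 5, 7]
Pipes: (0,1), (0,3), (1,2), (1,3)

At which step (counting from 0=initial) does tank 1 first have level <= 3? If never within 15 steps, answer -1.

Answer: 3

Derivation:
Step 1: flows [1->0,3->0,1->2,1=3] -> levels [2 5 6 6]
Step 2: flows [1->0,3->0,2->1,3->1] -> levels [4 6 5 4]
Step 3: flows [1->0,0=3,1->2,1->3] -> levels [5 3 6 5]
Tank 1 first reaches <=3 at step 3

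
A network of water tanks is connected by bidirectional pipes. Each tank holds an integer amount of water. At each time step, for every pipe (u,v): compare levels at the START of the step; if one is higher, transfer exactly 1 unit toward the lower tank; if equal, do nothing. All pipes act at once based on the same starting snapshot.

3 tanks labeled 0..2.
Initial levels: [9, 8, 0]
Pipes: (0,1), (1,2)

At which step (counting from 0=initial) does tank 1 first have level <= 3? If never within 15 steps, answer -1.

Step 1: flows [0->1,1->2] -> levels [8 8 1]
Step 2: flows [0=1,1->2] -> levels [8 7 2]
Step 3: flows [0->1,1->2] -> levels [7 7 3]
Step 4: flows [0=1,1->2] -> levels [7 6 4]
Step 5: flows [0->1,1->2] -> levels [6 6 5]
Step 6: flows [0=1,1->2] -> levels [6 5 6]
Step 7: flows [0->1,2->1] -> levels [5 7 5]
Step 8: flows [1->0,1->2] -> levels [6 5 6]
  -> period-2 cycle (repeats step 6); tank 1 never drops to <=3
Tank 1 never reaches <=3 within 15 steps

Answer: -1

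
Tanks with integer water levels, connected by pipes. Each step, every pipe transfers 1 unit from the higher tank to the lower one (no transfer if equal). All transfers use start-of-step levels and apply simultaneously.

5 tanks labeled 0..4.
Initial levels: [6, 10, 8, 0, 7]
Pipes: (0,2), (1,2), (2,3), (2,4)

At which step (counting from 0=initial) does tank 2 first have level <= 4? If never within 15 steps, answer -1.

Step 1: flows [2->0,1->2,2->3,2->4] -> levels [7 9 6 1 8]
Step 2: flows [0->2,1->2,2->3,4->2] -> levels [6 8 8 2 7]
Step 3: flows [2->0,1=2,2->3,2->4] -> levels [7 8 5 3 8]
Step 4: flows [0->2,1->2,2->3,4->2] -> levels [6 7 7 4 7]
Step 5: flows [2->0,1=2,2->3,2=4] -> levels [7 7 5 5 7]
Step 6: flows [0->2,1->2,2=3,4->2] -> levels [6 6 8 5 6]
Step 7: flows [2->0,2->1,2->3,2->4] -> levels [7 7 4 6 7]
Tank 2 first reaches <=4 at step 7

Answer: 7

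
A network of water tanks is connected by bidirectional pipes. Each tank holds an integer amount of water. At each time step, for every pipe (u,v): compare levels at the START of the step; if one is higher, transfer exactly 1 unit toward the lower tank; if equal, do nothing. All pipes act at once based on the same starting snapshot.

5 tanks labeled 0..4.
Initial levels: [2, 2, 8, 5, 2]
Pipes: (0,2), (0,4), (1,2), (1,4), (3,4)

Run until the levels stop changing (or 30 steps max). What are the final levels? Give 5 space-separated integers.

Step 1: flows [2->0,0=4,2->1,1=4,3->4] -> levels [3 3 6 4 3]
Step 2: flows [2->0,0=4,2->1,1=4,3->4] -> levels [4 4 4 3 4]
Step 3: flows [0=2,0=4,1=2,1=4,4->3] -> levels [4 4 4 4 3]
Step 4: flows [0=2,0->4,1=2,1->4,3->4] -> levels [3 3 4 3 6]
Step 5: flows [2->0,4->0,2->1,4->1,4->3] -> levels [5 5 2 4 3]
Step 6: flows [0->2,0->4,1->2,1->4,3->4] -> levels [3 3 4 3 6]
  -> period-2 cycle: step 6 state = step 4 state; never stabilizes
  -> state at step 30: (30-4) mod 2 = 0, same as step 4 -> [3 3 4 3 6]

Answer: 3 3 4 3 6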